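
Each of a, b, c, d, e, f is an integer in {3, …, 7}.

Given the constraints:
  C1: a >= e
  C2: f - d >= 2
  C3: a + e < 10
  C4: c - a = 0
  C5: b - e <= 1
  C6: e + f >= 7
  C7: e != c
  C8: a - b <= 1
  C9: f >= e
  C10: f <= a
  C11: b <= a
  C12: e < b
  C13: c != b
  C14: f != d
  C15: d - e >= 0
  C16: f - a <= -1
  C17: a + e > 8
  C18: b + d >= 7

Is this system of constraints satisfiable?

Unsatisfiable

Constraints 2, 5, 8, 15, and 16 give e − b ≥ -1, b − a ≥ -1, a − f ≥ 1, f − d ≥ 2, d − e ≥ 0.
Adding all 5 inequalities: the left sides telescope to 0, and the right sides sum to (-1) + (-1) + 1 + 2 + 0 = 1. So 0 ≥ 1, which is false.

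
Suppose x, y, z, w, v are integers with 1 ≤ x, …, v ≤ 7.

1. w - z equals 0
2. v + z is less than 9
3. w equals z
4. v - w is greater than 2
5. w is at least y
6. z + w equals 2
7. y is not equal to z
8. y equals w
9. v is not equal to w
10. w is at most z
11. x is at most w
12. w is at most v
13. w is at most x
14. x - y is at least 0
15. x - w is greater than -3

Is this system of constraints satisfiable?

Unsatisfiable

From constraints 3 and 8, y = w = z, so y = z. But constraint 7 says y ≠ z. Contradiction.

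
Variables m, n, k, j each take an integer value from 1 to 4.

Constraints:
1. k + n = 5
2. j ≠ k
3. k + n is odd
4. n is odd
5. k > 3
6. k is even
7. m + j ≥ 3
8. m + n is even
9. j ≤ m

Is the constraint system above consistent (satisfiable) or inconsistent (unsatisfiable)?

Satisfiable

Try m = 3, n = 1, k = 4, j = 1.
Check constraint 1: k + n = 5; constraint 7: m + j = 4. The remaining constraints are straightforward to verify.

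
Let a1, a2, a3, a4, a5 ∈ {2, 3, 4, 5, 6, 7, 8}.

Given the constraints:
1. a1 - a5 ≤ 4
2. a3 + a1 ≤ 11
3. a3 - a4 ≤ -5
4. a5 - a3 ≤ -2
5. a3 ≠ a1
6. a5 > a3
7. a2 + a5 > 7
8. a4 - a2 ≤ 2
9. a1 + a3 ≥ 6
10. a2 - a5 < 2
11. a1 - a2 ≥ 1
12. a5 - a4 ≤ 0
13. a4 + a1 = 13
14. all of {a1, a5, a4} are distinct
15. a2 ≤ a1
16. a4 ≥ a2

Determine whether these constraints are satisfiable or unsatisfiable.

Constraints 1, 3, 4, 8, and 11 give a2 − a4 ≥ -2, a4 − a3 ≥ 5, a3 − a5 ≥ 2, a5 − a1 ≥ -4, a1 − a2 ≥ 1.
Adding all 5 inequalities: the left sides telescope to 0, and the right sides sum to (-2) + 5 + 2 + (-4) + 1 = 2. So 0 ≥ 2, which is false.

Unsatisfiable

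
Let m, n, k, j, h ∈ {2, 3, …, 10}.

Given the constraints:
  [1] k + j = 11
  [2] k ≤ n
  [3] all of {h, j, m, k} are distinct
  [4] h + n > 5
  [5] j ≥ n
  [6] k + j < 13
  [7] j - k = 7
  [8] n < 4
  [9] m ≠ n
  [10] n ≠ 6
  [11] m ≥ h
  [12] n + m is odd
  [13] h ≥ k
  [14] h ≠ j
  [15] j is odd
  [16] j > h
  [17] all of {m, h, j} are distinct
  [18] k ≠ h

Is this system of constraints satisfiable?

The assignment m = 10, n = 3, k = 2, j = 9, h = 4 works:
  constraint 1 holds since k + j = 11.
  constraint 4 holds since h + n = 7.
  constraint 6 holds since k + j = 11.
The rest check out directly.

Satisfiable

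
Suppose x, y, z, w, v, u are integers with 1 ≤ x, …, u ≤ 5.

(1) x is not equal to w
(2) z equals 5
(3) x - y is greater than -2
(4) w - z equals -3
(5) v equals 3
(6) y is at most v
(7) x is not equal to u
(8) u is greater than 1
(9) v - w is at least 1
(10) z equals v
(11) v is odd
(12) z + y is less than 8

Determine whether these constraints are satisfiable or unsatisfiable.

Constraint 2 fixes z = 5 and constraint 5 fixes v = 3, but constraint 10 requires z = v. Since 5 ≠ 3, contradiction.

Unsatisfiable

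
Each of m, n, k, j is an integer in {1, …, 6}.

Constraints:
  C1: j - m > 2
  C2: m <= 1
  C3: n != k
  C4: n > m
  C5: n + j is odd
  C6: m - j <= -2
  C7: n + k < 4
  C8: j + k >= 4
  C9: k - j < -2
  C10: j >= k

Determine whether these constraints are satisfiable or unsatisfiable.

Try m = 1, n = 2, k = 1, j = 5.
Check constraint 1: j - m = 4; constraint 6: m - j = -4; constraint 7: n + k = 3. The remaining constraints are straightforward to verify.

Satisfiable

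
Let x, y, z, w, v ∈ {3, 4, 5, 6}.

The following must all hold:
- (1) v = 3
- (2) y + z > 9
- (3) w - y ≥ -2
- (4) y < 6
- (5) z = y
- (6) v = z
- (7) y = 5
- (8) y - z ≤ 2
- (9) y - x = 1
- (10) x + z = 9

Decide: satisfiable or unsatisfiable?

Constraint 1 fixes v = 3 and constraint 7 fixes y = 5. Constraints 5 and 6 give v = z = y, so v = y. But 3 ≠ 5 — contradiction.

Unsatisfiable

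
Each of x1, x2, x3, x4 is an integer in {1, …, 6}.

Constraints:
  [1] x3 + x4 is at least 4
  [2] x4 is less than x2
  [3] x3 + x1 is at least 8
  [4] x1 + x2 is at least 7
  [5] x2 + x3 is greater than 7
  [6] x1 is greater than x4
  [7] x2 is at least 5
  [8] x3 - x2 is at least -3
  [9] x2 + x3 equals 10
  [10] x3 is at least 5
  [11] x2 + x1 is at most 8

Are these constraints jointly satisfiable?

One satisfying assignment is x1 = 3, x2 = 5, x3 = 5, x4 = 1.
For the less obvious constraints — constraint 1: x3 + x4 = 6; constraint 3: x3 + x1 = 8 — and the others hold by inspection.

Satisfiable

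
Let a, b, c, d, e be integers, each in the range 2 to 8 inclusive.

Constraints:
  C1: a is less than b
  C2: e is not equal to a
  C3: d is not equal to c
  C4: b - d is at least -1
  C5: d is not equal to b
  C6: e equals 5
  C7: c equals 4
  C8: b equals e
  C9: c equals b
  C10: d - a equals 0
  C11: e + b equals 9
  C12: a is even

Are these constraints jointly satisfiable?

Unsatisfiable

Constraint 7 fixes c = 4 and constraint 6 fixes e = 5. Constraints 8 and 9 give c = b = e, so c = e. But 4 ≠ 5 — contradiction.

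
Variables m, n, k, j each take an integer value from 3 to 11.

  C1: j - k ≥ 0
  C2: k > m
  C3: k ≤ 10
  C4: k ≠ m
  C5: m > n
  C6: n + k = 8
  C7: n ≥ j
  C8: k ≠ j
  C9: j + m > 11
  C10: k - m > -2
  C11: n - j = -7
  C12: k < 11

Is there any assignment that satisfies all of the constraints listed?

Unsatisfiable

Constraints 1, 2, 5, and 7 give k ≤ j, j ≤ n, n < m, m < k. Chaining: k ≤ j ≤ n < m < k, which forces k < k — impossible.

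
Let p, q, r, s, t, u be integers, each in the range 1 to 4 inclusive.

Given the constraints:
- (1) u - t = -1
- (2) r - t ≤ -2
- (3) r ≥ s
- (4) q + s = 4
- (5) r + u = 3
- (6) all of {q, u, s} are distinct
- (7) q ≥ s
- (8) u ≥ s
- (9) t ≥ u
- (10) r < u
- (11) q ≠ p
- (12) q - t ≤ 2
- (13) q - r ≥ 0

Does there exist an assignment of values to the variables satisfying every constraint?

The assignment p = 1, q = 3, r = 1, s = 1, t = 3, u = 2 works:
  constraint 1 holds since u - t = -1.
  constraint 2 holds since r - t = -2.
The rest check out directly.

Satisfiable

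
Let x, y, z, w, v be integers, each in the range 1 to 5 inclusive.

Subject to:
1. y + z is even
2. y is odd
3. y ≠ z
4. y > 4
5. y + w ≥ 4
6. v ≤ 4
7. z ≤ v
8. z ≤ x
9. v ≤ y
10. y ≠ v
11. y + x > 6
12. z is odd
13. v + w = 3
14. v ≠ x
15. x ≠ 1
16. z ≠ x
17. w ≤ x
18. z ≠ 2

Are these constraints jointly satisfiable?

Satisfiable

Take x = 4, y = 5, z = 1, w = 1, v = 2. Then constraint 5: y + w = 6; constraint 11: y + x = 9, and every other listed constraint is also met.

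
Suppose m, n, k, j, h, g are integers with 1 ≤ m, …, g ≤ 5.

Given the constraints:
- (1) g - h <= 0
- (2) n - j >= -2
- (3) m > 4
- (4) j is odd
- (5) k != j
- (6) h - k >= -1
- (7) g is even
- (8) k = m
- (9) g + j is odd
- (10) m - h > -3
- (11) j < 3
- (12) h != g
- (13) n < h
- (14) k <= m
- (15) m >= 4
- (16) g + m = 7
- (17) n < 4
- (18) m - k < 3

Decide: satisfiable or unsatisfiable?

Satisfiable

The assignment m = 5, n = 2, k = 5, j = 1, h = 5, g = 2 works:
  constraint 1 holds since g - h = -3.
  constraint 2 holds since n - j = 1.
The rest check out directly.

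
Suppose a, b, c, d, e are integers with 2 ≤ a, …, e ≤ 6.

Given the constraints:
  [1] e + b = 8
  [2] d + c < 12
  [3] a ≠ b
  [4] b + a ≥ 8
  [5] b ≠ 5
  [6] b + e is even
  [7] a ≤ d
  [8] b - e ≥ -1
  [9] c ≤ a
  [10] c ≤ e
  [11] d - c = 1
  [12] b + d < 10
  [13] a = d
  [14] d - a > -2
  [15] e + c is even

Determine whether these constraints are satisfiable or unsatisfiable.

Satisfiable

The assignment a = 5, b = 4, c = 4, d = 5, e = 4 works:
  constraint 1 holds since e + b = 8.
  constraint 2 holds since d + c = 9.
  constraint 4 holds since b + a = 9.
The rest check out directly.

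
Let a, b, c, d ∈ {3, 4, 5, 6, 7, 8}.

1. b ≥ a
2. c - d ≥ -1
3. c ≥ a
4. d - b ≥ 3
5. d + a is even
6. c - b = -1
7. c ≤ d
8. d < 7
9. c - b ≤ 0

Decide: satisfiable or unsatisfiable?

Unsatisfiable

Constraints 2, 4, and 9 give d − b ≥ 3, b − c ≥ 0, c − d ≥ -1.
Adding all 3 inequalities: the left sides telescope to 0, and the right sides sum to 3 + 0 + (-1) = 2. So 0 ≥ 2, which is false.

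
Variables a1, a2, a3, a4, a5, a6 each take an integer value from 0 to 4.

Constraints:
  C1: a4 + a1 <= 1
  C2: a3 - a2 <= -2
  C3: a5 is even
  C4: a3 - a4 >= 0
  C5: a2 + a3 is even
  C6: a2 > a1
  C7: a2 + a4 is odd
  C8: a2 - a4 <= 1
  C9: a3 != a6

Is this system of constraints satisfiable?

Constraints 2, 4, and 8 give a3 − a4 ≥ 0, a4 − a2 ≥ -1, a2 − a3 ≥ 2.
Adding all 3 inequalities: the left sides telescope to 0, and the right sides sum to 0 + (-1) + 2 = 1. So 0 ≥ 1, which is false.

Unsatisfiable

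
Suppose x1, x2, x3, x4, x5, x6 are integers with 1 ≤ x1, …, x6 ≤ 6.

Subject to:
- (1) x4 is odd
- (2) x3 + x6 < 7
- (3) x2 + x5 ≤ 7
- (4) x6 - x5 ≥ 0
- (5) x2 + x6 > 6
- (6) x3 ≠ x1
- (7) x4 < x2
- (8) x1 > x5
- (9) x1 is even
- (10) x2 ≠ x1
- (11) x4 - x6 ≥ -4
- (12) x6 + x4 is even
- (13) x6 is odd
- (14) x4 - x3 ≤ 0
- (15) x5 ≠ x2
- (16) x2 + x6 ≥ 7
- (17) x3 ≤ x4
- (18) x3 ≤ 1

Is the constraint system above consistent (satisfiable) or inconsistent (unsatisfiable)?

The assignment x1 = 2, x2 = 5, x3 = 1, x4 = 1, x5 = 1, x6 = 3 works:
  constraint 2 holds since x3 + x6 = 4.
  constraint 3 holds since x2 + x5 = 6.
The rest check out directly.

Satisfiable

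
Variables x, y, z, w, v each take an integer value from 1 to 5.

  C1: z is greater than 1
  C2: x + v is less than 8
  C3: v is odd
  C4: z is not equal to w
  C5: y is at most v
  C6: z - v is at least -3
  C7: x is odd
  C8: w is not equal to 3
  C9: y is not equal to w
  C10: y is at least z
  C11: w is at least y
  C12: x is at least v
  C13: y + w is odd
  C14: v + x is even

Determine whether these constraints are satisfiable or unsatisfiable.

Satisfiable

Setting (x, y, z, w, v) = (3, 3, 3, 4, 3) satisfies everything: constraint 2: x + v = 6; constraint 3: v = 3 is odd; constraint 6: z - v = 0, and the others follow.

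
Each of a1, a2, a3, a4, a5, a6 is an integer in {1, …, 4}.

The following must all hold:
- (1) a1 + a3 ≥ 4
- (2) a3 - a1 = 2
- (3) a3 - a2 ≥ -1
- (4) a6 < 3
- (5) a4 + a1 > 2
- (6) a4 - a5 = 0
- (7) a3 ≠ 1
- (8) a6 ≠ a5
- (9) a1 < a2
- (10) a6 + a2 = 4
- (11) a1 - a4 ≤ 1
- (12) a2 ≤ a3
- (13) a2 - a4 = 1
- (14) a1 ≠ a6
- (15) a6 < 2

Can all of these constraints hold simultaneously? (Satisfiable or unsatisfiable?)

Satisfiable

Try a1 = 2, a2 = 3, a3 = 4, a4 = 2, a5 = 2, a6 = 1.
Check constraint 1: a1 + a3 = 6; constraint 2: a3 - a1 = 2; constraint 3: a3 - a2 = 1. The remaining constraints are straightforward to verify.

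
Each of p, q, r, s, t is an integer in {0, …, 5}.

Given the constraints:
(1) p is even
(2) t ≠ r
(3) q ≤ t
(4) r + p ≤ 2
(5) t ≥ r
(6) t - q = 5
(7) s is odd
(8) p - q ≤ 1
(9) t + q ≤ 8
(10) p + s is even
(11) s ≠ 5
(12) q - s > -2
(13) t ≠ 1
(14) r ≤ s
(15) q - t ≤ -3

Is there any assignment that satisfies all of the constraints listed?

Unsatisfiable

Constraint 1 makes p even and constraint 7 makes s odd, so p + s must be odd. Constraint 10 says p + s is even — contradiction.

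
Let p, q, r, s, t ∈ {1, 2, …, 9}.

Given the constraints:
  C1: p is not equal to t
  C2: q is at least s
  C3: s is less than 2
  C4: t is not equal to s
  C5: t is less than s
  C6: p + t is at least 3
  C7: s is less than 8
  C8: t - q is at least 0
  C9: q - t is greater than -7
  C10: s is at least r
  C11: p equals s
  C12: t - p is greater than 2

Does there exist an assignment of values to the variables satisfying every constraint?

Unsatisfiable

Constraints 2, 5, and 8 give t < s, s ≤ q, q ≤ t. Chaining: t < s ≤ q ≤ t, which forces t < t — impossible.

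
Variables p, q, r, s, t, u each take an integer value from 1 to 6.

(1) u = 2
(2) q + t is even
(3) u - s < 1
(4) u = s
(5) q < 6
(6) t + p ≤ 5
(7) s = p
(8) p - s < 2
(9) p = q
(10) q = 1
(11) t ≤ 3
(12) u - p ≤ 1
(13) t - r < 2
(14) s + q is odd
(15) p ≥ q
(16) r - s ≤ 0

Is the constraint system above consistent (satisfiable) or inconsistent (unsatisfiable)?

Constraint 1 fixes u = 2 and constraint 10 fixes q = 1. Constraints 4, 7, and 9 give u = s = p = q, so u = q. But 2 ≠ 1 — contradiction.

Unsatisfiable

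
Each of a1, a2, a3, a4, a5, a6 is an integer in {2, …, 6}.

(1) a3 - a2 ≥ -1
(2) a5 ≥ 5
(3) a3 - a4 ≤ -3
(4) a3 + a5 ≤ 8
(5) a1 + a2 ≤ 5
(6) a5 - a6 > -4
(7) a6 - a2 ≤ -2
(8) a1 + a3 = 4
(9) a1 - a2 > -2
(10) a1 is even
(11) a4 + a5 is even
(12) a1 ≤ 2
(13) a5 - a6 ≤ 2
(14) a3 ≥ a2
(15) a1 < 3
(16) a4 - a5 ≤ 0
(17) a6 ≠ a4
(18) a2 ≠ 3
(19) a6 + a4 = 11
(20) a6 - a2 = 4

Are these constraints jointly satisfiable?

Unsatisfiable

Constraints 1, 3, 7, 13, and 16 give a6 − a5 ≥ -2, a5 − a4 ≥ 0, a4 − a3 ≥ 3, a3 − a2 ≥ -1, a2 − a6 ≥ 2.
Adding all 5 inequalities: the left sides telescope to 0, and the right sides sum to (-2) + 0 + 3 + (-1) + 2 = 2. So 0 ≥ 2, which is false.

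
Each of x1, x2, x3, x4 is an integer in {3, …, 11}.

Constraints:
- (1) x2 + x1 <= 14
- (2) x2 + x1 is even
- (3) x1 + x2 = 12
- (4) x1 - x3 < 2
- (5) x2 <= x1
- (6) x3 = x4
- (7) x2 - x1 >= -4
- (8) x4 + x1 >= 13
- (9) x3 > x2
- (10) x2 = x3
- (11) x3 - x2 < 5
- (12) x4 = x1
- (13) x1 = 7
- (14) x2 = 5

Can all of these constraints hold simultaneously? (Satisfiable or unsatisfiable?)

Constraint 14 fixes x2 = 5 and constraint 13 fixes x1 = 7. Constraints 6, 10, and 12 give x2 = x3 = x4 = x1, so x2 = x1. But 5 ≠ 7 — contradiction.

Unsatisfiable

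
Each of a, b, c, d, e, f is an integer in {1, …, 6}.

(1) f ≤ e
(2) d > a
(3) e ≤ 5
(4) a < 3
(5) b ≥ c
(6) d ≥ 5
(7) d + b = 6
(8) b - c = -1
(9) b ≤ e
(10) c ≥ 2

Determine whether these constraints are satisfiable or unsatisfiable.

From constraint 6: d ≥ 5. From constraints 5 and 10: b ≥ c ≥ 2. Hence d + b ≥ 7. But constraint 7 requires d + b = 6, and 6 < 7. Contradiction.

Unsatisfiable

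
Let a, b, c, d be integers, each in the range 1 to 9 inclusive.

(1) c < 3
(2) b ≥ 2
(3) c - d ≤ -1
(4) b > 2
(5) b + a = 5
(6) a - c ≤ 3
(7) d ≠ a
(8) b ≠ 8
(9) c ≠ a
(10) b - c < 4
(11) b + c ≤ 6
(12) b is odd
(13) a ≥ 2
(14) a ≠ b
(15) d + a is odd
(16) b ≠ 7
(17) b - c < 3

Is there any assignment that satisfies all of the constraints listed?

Setting (a, b, c, d) = (2, 3, 1, 3) satisfies everything: constraint 3: c - d = -2; constraint 5: b + a = 5; constraint 6: a - c = 1, and the others follow.

Satisfiable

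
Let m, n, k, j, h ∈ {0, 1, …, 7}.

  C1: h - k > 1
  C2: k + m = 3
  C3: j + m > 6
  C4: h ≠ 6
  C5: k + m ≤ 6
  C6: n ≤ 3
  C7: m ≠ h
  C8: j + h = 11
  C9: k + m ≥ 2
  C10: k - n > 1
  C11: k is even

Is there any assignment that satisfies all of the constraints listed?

Satisfiable

The assignment m = 1, n = 0, k = 2, j = 6, h = 5 works:
  constraint 1 holds since h - k = 3.
  constraint 2 holds since k + m = 3.
  constraint 3 holds since j + m = 7.
The rest check out directly.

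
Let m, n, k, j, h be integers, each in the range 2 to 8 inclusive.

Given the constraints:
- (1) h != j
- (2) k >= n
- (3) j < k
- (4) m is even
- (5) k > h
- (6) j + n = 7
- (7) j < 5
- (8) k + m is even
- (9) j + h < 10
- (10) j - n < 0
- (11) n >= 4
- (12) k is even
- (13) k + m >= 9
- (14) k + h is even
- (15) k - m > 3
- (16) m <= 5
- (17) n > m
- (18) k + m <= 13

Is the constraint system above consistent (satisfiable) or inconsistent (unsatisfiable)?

Take m = 2, n = 4, k = 8, j = 3, h = 4. Then constraint 6: j + n = 7; constraint 9: j + h = 7; constraint 10: j - n = -1, and every other listed constraint is also met.

Satisfiable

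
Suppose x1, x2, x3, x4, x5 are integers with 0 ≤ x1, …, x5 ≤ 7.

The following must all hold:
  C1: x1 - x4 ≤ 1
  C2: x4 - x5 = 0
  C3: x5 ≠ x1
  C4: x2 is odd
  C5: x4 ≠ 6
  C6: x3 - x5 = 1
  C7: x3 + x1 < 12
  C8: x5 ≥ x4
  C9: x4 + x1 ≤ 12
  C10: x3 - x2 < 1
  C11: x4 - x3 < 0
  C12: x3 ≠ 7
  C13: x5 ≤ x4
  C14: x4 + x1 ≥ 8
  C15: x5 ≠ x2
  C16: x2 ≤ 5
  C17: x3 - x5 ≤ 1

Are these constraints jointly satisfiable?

Take x1 = 5, x2 = 5, x3 = 5, x4 = 4, x5 = 4. Then constraint 1: x1 - x4 = 1; constraint 2: x4 - x5 = 0; constraint 6: x3 - x5 = 1, and every other listed constraint is also met.

Satisfiable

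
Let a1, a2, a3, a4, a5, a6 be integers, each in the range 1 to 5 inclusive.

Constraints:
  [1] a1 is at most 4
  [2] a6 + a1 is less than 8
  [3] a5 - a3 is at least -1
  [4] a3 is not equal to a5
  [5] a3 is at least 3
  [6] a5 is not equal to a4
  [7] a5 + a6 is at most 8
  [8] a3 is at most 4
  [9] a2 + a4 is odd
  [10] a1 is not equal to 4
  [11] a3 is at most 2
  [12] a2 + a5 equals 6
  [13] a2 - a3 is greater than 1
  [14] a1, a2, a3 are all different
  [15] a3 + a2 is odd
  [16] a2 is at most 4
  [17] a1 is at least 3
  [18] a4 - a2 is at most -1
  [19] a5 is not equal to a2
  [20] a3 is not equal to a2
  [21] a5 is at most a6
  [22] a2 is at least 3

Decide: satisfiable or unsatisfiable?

Unsatisfiable

Constraints 1, 5, 8, 16, 17, and 22 confine each of a1, a2, a3 to the 2 values {3, 4}.
Constraint 14 requires all 3 of them to be distinct, but only 2 values are available — impossible by the pigeonhole principle.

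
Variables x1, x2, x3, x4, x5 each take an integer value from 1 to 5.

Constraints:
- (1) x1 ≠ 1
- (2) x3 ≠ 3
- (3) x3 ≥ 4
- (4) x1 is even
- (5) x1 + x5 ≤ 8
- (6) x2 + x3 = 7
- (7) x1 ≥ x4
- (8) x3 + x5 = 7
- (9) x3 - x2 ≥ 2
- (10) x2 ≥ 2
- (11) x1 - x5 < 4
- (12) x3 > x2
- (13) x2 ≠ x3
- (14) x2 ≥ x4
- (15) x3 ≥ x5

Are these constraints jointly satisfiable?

One satisfying assignment is x1 = 4, x2 = 2, x3 = 5, x4 = 2, x5 = 2.
For the less obvious constraints — constraint 5: x1 + x5 = 6; constraint 6: x2 + x3 = 7; constraint 8: x3 + x5 = 7 — and the others hold by inspection.

Satisfiable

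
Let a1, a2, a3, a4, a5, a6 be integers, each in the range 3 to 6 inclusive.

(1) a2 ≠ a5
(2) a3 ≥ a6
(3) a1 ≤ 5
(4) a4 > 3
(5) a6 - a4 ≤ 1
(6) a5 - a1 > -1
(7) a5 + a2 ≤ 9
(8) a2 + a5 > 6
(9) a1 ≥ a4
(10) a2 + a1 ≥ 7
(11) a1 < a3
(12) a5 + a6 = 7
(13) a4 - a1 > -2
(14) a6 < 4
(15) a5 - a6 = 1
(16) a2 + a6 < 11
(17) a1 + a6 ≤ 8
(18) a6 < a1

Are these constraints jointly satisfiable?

Take a1 = 4, a2 = 5, a3 = 6, a4 = 4, a5 = 4, a6 = 3. Then constraint 5: a6 - a4 = -1; constraint 6: a5 - a1 = 0, and every other listed constraint is also met.

Satisfiable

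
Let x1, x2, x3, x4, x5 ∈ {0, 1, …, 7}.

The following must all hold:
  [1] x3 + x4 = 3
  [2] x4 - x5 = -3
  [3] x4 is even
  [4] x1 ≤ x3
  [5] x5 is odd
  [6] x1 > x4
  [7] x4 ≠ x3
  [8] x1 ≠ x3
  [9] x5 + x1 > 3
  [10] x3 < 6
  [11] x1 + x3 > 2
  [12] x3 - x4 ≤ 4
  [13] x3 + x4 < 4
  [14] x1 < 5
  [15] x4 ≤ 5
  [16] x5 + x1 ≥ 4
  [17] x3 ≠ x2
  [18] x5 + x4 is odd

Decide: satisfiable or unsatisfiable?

Satisfiable

One satisfying assignment is x1 = 1, x2 = 2, x3 = 3, x4 = 0, x5 = 3.
For the less obvious constraints — constraint 1: x3 + x4 = 3; constraint 2: x4 - x5 = -3 — and the others hold by inspection.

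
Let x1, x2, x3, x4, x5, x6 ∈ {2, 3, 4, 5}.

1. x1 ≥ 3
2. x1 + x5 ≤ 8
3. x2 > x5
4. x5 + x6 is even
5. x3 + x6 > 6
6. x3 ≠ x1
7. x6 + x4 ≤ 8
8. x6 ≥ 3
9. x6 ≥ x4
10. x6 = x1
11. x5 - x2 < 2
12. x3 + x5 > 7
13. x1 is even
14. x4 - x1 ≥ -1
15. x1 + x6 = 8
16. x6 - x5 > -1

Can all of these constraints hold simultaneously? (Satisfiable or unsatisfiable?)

Try x1 = 4, x2 = 5, x3 = 5, x4 = 3, x5 = 4, x6 = 4.
Check constraint 2: x1 + x5 = 8; constraint 5: x3 + x6 = 9. The remaining constraints are straightforward to verify.

Satisfiable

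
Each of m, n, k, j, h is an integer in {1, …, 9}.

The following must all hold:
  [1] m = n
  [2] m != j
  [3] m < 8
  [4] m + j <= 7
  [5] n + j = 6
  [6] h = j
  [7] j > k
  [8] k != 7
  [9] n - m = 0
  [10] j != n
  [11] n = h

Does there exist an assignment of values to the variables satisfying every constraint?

Unsatisfiable

From constraints 1, 6, and 11, m = n = h = j, so m = j. But constraint 2 says m ≠ j. Contradiction.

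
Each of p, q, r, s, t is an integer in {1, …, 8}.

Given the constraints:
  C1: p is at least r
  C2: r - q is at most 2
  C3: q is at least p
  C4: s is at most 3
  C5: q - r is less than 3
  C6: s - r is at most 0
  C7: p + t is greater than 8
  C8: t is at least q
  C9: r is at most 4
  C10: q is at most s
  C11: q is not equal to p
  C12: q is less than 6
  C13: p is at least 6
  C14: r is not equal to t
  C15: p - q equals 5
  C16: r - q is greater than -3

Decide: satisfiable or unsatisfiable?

From constraints 3 and 13: q ≥ p and p ≥ 6, so q ≥ 6. From constraints 4 and 10: q ≤ s and s ≤ 3, so q ≤ 3. But 3 < 6, so no value of q works.

Unsatisfiable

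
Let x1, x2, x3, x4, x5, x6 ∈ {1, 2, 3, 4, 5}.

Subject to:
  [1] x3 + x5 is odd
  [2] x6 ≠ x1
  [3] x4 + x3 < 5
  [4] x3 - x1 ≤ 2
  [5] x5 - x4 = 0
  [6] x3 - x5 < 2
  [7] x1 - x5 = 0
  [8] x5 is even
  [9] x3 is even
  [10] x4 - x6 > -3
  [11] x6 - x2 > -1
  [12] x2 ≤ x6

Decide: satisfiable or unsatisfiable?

Unsatisfiable

Constraint 9 makes x3 even and constraint 8 makes x5 even, so x3 + x5 must be even. Constraint 1 says x3 + x5 is odd — contradiction.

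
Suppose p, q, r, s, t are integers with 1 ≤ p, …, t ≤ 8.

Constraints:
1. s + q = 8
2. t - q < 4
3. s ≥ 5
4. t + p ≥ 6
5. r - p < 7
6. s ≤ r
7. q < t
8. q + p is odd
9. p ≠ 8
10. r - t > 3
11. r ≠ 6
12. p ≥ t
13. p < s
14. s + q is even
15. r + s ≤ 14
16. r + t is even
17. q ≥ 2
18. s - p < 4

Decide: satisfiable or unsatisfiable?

Satisfiable

Setting (p, q, r, s, t) = (4, 3, 8, 5, 4) satisfies everything: constraint 1: s + q = 8; constraint 2: t - q = 1; constraint 4: t + p = 8, and the others follow.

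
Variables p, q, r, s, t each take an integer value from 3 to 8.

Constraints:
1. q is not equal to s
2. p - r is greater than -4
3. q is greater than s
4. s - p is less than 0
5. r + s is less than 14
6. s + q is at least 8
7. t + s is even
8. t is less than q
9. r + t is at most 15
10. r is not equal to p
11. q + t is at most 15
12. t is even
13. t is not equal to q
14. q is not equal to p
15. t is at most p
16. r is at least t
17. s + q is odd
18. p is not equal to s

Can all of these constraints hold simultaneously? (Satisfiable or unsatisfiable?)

Satisfiable

The assignment p = 6, q = 7, r = 8, s = 4, t = 6 works:
  constraint 2 holds since p - r = -2.
  constraint 4 holds since s - p = -2.
  constraint 5 holds since r + s = 12.
The rest check out directly.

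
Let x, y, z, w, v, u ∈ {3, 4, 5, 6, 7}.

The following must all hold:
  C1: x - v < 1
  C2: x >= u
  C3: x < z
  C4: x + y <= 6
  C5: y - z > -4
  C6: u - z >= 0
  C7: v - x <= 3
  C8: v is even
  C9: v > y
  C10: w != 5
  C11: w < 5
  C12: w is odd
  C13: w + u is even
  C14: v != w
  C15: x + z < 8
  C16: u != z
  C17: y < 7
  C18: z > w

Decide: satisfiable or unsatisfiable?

Unsatisfiable

Constraints 2, 3, and 6 give u ≤ x, x < z, z ≤ u. Chaining: u ≤ x < z ≤ u, which forces u < u — impossible.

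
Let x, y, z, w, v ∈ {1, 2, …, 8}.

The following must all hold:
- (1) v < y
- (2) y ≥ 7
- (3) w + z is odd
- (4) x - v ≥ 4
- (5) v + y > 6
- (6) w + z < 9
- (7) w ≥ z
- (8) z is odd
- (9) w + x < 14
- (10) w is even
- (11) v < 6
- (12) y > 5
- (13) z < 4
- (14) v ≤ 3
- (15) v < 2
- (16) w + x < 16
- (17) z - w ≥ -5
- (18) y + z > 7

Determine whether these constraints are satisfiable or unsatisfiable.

Satisfiable

Try x = 7, y = 7, z = 1, w = 6, v = 1.
Check constraint 4: x - v = 6; constraint 5: v + y = 8. The remaining constraints are straightforward to verify.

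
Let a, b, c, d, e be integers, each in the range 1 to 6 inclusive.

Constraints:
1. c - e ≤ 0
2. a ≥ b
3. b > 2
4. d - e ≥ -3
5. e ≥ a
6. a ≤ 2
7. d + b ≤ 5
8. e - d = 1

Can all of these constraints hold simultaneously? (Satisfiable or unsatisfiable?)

Unsatisfiable

From constraint 3: b ≥ 3. From constraints 2 and 6: b ≤ a and a ≤ 2, so b ≤ 2. But 2 < 3, so no value of b works.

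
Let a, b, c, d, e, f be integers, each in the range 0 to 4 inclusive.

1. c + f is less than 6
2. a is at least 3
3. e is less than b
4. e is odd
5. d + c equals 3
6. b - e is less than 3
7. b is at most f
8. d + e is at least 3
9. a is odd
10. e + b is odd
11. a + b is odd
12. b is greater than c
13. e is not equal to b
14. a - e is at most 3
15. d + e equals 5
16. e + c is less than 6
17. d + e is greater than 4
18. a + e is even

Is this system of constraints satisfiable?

Setting (a, b, c, d, e, f) = (3, 4, 1, 2, 3, 4) satisfies everything: constraint 1: c + f = 5; constraint 5: d + c = 3; constraint 6: b - e = 1, and the others follow.

Satisfiable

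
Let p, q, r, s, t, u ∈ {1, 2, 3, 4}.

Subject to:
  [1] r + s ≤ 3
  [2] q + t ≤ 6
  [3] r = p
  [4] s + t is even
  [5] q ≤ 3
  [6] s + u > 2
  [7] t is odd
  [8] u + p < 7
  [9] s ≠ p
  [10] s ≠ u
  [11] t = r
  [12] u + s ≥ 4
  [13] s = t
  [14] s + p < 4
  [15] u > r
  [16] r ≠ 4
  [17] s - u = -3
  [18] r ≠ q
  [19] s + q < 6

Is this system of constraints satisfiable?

Unsatisfiable

From constraints 3, 11, and 13, s = t = r = p, so s = p. But constraint 9 says s ≠ p. Contradiction.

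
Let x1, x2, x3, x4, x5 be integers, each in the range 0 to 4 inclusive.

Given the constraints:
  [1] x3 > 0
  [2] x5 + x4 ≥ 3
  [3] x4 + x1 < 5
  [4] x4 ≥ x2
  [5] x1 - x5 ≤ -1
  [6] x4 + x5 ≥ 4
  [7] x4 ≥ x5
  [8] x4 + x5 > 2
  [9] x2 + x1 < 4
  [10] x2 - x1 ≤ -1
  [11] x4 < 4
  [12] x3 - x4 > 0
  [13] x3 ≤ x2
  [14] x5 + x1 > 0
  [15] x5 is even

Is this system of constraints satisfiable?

Unsatisfiable

Constraints 5, 7, 10, 12, and 13 give x2 < x1, x1 < x5, x5 ≤ x4, x4 < x3, x3 ≤ x2. Chaining: x2 < x1 < x5 ≤ x4 < x3 ≤ x2, which forces x2 < x2 — impossible.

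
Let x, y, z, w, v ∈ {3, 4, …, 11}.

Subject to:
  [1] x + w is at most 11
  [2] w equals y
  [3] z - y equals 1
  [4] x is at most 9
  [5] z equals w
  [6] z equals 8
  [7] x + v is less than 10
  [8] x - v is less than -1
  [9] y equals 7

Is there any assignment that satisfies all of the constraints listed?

Constraint 6 fixes z = 8 and constraint 9 fixes y = 7. Constraints 2 and 5 give z = w = y, so z = y. But 8 ≠ 7 — contradiction.

Unsatisfiable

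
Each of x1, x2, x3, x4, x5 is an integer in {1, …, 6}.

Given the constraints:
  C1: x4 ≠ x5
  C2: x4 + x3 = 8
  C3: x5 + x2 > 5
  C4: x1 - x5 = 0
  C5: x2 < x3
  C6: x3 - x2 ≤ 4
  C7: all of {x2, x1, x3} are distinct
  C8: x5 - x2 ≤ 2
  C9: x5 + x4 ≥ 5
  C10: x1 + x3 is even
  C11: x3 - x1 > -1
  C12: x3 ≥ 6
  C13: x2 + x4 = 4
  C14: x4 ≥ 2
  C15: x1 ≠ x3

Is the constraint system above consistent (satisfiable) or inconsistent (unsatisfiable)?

The assignment x1 = 4, x2 = 2, x3 = 6, x4 = 2, x5 = 4 works:
  constraint 2 holds since x4 + x3 = 8.
  constraint 3 holds since x5 + x2 = 6.
The rest check out directly.

Satisfiable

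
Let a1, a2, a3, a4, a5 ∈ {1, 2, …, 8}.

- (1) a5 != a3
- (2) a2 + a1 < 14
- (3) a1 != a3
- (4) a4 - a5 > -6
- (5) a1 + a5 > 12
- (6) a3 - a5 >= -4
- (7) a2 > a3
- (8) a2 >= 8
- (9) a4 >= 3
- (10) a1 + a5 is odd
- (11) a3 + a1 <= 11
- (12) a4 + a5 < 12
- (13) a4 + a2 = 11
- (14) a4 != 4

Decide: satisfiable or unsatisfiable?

Satisfiable

Take a1 = 5, a2 = 8, a3 = 6, a4 = 3, a5 = 8. Then constraint 2: a2 + a1 = 13; constraint 4: a4 - a5 = -5, and every other listed constraint is also met.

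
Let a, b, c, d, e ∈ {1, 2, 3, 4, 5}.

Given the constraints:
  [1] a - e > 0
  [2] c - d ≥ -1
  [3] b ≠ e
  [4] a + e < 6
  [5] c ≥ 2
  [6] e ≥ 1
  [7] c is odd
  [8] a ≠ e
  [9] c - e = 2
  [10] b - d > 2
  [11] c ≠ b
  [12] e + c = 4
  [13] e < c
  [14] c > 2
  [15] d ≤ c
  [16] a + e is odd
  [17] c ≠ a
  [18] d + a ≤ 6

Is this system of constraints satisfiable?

Satisfiable

One satisfying assignment is a = 4, b = 5, c = 3, d = 2, e = 1.
For the less obvious constraints — constraint 1: a - e = 3; constraint 2: c - d = 1; constraint 4: a + e = 5 — and the others hold by inspection.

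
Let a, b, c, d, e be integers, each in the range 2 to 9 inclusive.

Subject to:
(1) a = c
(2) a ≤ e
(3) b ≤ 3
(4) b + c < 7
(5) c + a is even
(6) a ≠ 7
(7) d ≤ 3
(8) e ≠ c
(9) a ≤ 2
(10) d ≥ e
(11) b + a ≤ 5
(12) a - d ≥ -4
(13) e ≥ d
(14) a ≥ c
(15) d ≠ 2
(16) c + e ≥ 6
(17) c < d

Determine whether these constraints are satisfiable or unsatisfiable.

From constraints 9 and 14: c ≤ a ≤ 2. From constraints 7 and 10: e ≤ d ≤ 3. Hence c + e ≤ 5. But constraint 16 requires c + e ≥ 6, and 6 > 5. Contradiction.

Unsatisfiable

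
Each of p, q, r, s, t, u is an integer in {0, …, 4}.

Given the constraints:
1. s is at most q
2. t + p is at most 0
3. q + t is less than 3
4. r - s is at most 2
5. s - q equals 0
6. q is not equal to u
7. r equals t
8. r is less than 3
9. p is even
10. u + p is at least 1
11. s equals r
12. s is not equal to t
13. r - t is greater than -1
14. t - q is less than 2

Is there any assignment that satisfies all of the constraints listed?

Unsatisfiable

From constraints 7 and 11, s = r = t, so s = t. But constraint 12 says s ≠ t. Contradiction.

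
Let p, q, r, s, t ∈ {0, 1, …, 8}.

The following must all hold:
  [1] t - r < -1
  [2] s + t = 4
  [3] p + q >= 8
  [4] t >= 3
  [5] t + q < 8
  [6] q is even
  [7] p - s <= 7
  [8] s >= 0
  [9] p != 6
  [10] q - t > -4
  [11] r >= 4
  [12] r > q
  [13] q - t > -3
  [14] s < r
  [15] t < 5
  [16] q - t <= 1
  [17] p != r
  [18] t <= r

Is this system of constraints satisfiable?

Take p = 7, q = 2, r = 5, s = 1, t = 3. Then constraint 1: t - r = -2; constraint 2: s + t = 4, and every other listed constraint is also met.

Satisfiable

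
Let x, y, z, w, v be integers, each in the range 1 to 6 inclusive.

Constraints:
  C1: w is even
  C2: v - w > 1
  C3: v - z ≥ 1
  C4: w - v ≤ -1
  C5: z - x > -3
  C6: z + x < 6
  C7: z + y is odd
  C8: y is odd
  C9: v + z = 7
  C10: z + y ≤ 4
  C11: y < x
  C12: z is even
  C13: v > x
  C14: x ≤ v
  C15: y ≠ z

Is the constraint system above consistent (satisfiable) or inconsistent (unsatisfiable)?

The assignment x = 2, y = 1, z = 2, w = 2, v = 5 works:
  constraint 2 holds since v - w = 3.
  constraint 3 holds since v - z = 3.
  constraint 4 holds since w - v = -3.
The rest check out directly.

Satisfiable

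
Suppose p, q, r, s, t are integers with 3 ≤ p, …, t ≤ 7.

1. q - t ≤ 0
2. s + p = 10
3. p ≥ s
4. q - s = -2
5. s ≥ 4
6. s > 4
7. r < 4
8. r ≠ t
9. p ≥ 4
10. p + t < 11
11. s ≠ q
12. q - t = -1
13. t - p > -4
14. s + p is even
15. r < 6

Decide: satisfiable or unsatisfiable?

Satisfiable

The assignment p = 5, q = 3, r = 3, s = 5, t = 4 works:
  constraint 1 holds since q - t = -1.
  constraint 2 holds since s + p = 10.
The rest check out directly.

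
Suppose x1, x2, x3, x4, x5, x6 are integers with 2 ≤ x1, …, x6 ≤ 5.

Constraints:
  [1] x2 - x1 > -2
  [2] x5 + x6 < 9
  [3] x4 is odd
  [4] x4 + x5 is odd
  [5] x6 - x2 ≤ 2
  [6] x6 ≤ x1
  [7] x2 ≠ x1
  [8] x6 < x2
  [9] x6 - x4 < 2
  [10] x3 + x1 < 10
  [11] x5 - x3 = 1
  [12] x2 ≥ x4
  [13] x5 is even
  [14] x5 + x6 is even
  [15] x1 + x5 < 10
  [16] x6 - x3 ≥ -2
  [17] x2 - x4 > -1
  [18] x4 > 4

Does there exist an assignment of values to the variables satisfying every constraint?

Satisfiable

The assignment x1 = 4, x2 = 5, x3 = 3, x4 = 5, x5 = 4, x6 = 4 works:
  constraint 1 holds since x2 - x1 = 1.
  constraint 2 holds since x5 + x6 = 8.
The rest check out directly.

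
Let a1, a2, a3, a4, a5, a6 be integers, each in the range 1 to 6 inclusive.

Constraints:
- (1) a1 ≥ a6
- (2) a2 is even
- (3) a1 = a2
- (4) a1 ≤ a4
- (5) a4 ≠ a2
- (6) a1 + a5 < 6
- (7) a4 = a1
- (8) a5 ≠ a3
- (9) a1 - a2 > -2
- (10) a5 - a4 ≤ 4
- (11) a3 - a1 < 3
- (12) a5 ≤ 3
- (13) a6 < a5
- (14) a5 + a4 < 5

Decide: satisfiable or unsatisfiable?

Unsatisfiable

From constraints 3 and 7, a4 = a1 = a2, so a4 = a2. But constraint 5 says a4 ≠ a2. Contradiction.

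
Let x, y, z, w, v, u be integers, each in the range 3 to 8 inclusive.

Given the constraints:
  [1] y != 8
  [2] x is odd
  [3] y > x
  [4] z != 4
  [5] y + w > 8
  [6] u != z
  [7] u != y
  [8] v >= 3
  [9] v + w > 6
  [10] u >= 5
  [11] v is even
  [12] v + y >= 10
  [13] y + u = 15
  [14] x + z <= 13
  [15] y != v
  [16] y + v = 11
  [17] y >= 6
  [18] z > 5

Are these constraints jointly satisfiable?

Satisfiable

One satisfying assignment is x = 5, y = 7, z = 6, w = 3, v = 4, u = 8.
For the less obvious constraints — constraint 5: y + w = 10; constraint 9: v + w = 7; constraint 12: v + y = 11 — and the others hold by inspection.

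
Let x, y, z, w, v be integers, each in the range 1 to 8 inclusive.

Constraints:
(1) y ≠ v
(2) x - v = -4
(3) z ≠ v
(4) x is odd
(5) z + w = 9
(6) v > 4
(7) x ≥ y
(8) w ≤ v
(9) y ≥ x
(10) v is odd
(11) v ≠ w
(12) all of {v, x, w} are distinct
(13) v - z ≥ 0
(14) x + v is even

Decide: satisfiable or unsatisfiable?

Try x = 3, y = 3, z = 5, w = 4, v = 7.
Check constraint 2: x - v = -4; constraint 5: z + w = 9; constraint 13: v - z = 2. The remaining constraints are straightforward to verify.

Satisfiable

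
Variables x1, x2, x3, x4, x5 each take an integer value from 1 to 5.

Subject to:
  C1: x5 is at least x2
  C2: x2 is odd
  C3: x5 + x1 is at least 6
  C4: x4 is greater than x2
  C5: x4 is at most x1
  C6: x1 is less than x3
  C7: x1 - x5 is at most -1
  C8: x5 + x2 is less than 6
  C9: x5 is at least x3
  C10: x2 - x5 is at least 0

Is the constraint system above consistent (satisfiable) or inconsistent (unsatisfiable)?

Constraints 4, 5, 6, 9, and 10 give x2 < x4, x4 ≤ x1, x1 < x3, x3 ≤ x5, x5 ≤ x2. Chaining: x2 < x4 ≤ x1 < x3 ≤ x5 ≤ x2, which forces x2 < x2 — impossible.

Unsatisfiable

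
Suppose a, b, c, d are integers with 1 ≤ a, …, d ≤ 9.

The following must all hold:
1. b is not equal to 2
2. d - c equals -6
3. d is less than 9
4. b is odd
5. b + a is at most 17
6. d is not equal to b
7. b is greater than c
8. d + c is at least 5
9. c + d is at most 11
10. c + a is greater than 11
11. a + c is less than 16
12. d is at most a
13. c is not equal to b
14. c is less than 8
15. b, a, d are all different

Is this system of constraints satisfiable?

Satisfiable

Try a = 7, b = 9, c = 7, d = 1.
Check constraint 2: d - c = -6; constraint 5: b + a = 16. The remaining constraints are straightforward to verify.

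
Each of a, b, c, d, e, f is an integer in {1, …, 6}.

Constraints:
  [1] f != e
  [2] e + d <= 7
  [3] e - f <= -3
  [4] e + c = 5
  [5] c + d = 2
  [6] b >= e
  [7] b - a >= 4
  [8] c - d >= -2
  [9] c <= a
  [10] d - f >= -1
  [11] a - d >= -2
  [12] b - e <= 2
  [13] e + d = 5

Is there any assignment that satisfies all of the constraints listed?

Unsatisfiable

Constraints 3, 7, 10, 11, and 12 give b − a ≥ 4, a − d ≥ -2, d − f ≥ -1, f − e ≥ 3, e − b ≥ -2.
Adding all 5 inequalities: the left sides telescope to 0, and the right sides sum to 4 + (-2) + (-1) + 3 + (-2) = 2. So 0 ≥ 2, which is false.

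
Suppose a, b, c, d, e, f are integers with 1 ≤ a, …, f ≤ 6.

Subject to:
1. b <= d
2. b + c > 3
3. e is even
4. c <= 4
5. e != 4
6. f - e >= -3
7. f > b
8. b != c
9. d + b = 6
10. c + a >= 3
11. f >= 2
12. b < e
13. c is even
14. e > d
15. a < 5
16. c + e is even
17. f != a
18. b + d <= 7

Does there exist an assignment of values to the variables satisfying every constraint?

Satisfiable

The assignment a = 3, b = 3, c = 2, d = 3, e = 6, f = 4 works:
  constraint 2 holds since b + c = 5.
  constraint 6 holds since f - e = -2.
The rest check out directly.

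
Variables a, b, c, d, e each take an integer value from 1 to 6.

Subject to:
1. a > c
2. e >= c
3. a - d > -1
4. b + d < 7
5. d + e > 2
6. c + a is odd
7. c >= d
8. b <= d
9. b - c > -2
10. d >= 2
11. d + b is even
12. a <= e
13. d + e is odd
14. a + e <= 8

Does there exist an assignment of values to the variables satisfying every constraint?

One satisfying assignment is a = 3, b = 2, c = 2, d = 2, e = 3.
For the less obvious constraints — constraint 3: a - d = 1; constraint 4: b + d = 4 — and the others hold by inspection.

Satisfiable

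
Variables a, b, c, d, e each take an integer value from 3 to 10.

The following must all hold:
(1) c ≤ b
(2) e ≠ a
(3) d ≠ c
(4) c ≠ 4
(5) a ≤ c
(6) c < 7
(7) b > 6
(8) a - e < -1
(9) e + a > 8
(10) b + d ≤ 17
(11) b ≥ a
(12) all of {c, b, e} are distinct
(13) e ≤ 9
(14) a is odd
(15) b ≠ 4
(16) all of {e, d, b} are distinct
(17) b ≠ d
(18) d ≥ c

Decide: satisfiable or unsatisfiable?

The assignment a = 3, b = 7, c = 3, d = 10, e = 6 works:
  constraint 8 holds since a - e = -3.
  constraint 9 holds since e + a = 9.
The rest check out directly.

Satisfiable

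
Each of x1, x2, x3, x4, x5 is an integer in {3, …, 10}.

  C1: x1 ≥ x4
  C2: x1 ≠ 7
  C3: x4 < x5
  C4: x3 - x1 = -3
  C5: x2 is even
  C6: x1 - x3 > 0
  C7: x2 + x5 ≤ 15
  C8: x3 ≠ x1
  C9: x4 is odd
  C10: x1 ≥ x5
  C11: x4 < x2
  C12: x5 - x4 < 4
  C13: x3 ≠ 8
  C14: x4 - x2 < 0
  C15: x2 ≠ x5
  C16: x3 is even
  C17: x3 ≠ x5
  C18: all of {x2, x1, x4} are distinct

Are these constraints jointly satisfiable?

Satisfiable

Take x1 = 9, x2 = 8, x3 = 6, x4 = 5, x5 = 7. Then constraint 4: x3 - x1 = -3; constraint 6: x1 - x3 = 3, and every other listed constraint is also met.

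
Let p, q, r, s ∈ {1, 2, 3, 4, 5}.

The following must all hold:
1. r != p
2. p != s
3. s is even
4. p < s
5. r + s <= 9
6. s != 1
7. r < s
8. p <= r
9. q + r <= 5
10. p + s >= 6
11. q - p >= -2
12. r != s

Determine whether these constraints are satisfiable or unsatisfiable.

Satisfiable

Setting (p, q, r, s) = (2, 2, 3, 4) satisfies everything: constraint 5: r + s = 7; constraint 9: q + r = 5, and the others follow.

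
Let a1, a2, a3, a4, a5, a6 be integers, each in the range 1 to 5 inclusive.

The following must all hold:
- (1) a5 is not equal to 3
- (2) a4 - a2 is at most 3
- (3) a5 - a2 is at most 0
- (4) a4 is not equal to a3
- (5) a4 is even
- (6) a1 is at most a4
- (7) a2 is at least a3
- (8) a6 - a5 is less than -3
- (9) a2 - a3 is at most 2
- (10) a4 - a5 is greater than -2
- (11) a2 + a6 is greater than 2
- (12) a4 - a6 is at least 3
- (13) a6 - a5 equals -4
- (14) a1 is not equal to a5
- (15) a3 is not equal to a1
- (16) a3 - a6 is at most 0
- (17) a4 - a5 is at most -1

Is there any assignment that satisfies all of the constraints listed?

Constraints 3, 9, 12, 16, and 17 give a6 − a3 ≥ 0, a3 − a2 ≥ -2, a2 − a5 ≥ 0, a5 − a4 ≥ 1, a4 − a6 ≥ 3.
Adding all 5 inequalities: the left sides telescope to 0, and the right sides sum to 0 + (-2) + 0 + 1 + 3 = 2. So 0 ≥ 2, which is false.

Unsatisfiable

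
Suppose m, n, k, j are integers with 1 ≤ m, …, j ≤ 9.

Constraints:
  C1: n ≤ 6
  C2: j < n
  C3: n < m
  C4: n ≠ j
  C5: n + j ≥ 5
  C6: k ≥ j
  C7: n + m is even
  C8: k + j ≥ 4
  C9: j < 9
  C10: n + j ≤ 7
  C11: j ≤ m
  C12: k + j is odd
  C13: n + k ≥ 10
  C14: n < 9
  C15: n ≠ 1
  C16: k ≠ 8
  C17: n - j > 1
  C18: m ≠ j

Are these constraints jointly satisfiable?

Satisfiable

The assignment m = 7, n = 5, k = 5, j = 2 works:
  constraint 5 holds since n + j = 7.
  constraint 8 holds since k + j = 7.
The rest check out directly.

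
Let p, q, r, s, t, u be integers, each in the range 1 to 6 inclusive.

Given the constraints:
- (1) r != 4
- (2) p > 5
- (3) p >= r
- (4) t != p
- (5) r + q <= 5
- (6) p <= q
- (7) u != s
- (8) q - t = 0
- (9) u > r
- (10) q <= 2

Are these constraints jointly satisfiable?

From constraint 2: p ≥ 6. From constraints 6 and 10: p ≤ q and q ≤ 2, so p ≤ 2. But 2 < 6, so no value of p works.

Unsatisfiable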